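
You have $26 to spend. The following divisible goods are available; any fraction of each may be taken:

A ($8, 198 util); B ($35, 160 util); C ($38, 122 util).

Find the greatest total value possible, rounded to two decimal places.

Take in order of value per unit:
- A (198/8 per unit): all 8 → value 198, running total 198.00
- B (160/35 per unit): 18 of 35 → value 18×160/35 = 82.2857, running total 280.29
Total 280.29.

280.29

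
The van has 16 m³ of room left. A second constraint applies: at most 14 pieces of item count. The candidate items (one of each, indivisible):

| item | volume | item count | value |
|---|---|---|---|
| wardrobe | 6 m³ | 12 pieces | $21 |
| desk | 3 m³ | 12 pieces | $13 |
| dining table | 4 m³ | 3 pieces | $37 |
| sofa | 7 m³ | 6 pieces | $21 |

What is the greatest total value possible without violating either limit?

$58

Feasible sets respecting both limits:
- dining table+sofa: volume 11, item count 9, value 58
- dining table: volume 4, item count 3, value 37
- wardrobe: volume 6, item count 12, value 21
- sofa: volume 7, item count 6, value 21
Best: $58.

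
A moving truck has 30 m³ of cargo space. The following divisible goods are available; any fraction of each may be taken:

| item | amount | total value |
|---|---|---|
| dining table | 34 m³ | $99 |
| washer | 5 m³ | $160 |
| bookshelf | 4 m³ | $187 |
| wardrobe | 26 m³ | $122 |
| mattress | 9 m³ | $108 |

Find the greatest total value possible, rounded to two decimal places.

Take in order of value per unit:
- bookshelf (187/4 per unit): all 4 → value 187, running total 187.00
- washer (160/5 per unit): all 5 → value 160, running total 347.00
- mattress (108/9 per unit): all 9 → value 108, running total 455.00
- wardrobe (122/26 per unit): 12 of 26 → value 12×122/26 = 56.3077, running total 511.31
Total 511.31.

511.31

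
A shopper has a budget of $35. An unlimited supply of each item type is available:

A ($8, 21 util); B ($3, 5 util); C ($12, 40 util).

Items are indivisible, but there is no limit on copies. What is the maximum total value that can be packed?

106 util

Best value-per-unit is C at 40/12; filling with it alone gives 2×40 = 80.
Optimal mix: 1×A + 1×B + 2×C → cost 35, value 106.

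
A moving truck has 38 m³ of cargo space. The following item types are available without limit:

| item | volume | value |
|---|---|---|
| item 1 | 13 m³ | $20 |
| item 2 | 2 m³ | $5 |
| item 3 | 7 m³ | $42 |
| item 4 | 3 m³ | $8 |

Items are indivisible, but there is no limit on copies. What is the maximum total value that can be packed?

$218

Best value-per-unit is item 3 at 42/7; filling with it alone gives 5×42 = 210.
Optimal mix: 5×item 3 + 1×item 4 → volume 38, value 218.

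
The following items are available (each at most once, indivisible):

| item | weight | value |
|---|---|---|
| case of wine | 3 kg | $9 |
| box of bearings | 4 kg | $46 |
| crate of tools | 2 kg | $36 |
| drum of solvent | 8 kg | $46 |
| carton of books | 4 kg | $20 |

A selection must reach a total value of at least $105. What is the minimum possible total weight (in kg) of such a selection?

13

Subsets with value ≥ 105, sorted by total weight:
- case of wine+box of bearings+crate of tools+carton of books: weight 13, value 111
- box of bearings+crate of tools+drum of solvent: weight 14, value 128
Minimum weight: 13 kg.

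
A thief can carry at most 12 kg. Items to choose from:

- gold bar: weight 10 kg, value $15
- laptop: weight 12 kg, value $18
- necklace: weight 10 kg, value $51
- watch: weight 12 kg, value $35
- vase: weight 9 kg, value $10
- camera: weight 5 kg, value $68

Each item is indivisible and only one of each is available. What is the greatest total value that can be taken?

$68

Check high-value combinations within 12 kg:
- camera: weight 5, value 68
- necklace: weight 10, value 51
- watch: weight 12, value 35
Best: $68.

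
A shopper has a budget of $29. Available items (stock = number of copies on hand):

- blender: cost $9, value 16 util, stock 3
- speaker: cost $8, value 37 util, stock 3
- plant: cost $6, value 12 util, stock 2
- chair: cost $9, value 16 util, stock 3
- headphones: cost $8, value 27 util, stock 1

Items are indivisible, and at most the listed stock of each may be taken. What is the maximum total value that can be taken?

Top feasible selections:
- 3×speaker: cost 24, value 111
- 2×speaker + 1×headphones: cost 24, value 101
Best: 111 util.

111 util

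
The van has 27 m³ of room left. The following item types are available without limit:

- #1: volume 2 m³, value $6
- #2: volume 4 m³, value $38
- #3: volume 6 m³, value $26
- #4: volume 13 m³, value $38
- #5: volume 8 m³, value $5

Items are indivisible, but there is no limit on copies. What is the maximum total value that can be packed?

Best value-per-unit is #2 at 38/4; filling with it alone gives 6×38 = 228.
Optimal mix: 1×#1 + 6×#2 → volume 26, value 234.

$234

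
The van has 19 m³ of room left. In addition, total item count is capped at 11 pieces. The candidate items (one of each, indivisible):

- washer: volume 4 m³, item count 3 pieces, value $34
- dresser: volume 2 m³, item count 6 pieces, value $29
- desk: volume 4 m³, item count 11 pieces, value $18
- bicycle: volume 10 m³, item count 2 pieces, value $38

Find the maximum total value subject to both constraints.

Feasible sets respecting both limits:
- washer+dresser+bicycle: volume 16, item count 11, value 101
- washer+bicycle: volume 14, item count 5, value 72
- dresser+bicycle: volume 12, item count 8, value 67
Best: $101.

$101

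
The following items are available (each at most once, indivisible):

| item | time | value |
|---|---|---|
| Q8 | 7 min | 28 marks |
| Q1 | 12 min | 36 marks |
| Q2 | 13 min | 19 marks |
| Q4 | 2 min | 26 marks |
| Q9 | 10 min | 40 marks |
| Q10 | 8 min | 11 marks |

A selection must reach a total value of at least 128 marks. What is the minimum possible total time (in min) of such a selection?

31

Subsets with value ≥ 128, sorted by total time:
- Q8+Q1+Q4+Q9: time 31, value 130
- Q8+Q1+Q4+Q9+Q10: time 39, value 141
- Q8+Q1+Q2+Q4+Q9: time 44, value 149
Minimum time: 31 min.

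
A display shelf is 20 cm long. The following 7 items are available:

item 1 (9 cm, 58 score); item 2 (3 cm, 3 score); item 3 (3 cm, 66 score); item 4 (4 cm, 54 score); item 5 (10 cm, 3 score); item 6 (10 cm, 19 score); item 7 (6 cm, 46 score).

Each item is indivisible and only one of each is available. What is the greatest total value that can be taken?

181 score

This is a 0/1 knapsack; check combinations near the capacity.
- item 1+item 2+item 3+item 4: length 9+3+3+4=19, value 58+3+66+54=181
- item 1+item 3+item 4: length 9+3+4=16, value 58+66+54=178
- item 1+item 3+item 7: length 9+3+6=18, value 58+66+46=170
- item 2+item 3+item 4+item 7: length 3+3+4+6=16, value 3+66+54+46=169
Best: 181 score.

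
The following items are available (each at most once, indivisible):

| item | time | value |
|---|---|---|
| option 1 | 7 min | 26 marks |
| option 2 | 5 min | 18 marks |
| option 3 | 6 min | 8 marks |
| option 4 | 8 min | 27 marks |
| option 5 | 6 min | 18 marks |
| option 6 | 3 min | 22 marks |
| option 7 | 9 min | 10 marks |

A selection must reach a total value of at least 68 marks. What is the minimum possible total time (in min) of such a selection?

18

Subsets with value ≥ 68, sorted by total time:
- option 1+option 4+option 6: time 18, value 75
- option 1+option 2+option 4: time 20, value 71
- option 1+option 2+option 5+option 6: time 21, value 84
Minimum time: 18 min.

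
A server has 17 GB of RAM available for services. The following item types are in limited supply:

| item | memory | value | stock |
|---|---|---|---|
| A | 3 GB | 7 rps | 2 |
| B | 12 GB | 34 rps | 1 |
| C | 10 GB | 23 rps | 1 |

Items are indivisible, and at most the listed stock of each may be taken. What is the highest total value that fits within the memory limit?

41 rps

Best selections within memory 17 and stock limits:
- 1×A + 1×B: memory 15, value 41
- 2×A + 1×C: memory 16, value 37
- 1×B: memory 12, value 34
Best: 41 rps.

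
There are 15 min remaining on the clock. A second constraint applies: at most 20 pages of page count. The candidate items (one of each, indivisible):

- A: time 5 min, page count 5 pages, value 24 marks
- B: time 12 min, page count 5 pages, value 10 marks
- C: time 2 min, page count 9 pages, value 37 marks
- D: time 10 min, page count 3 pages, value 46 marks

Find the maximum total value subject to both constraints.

83 marks

Feasible sets respecting both limits:
- C+D: time 12, page count 12, value 83
- A+D: time 15, page count 8, value 70
- A+C: time 7, page count 14, value 61
Best: 83 marks.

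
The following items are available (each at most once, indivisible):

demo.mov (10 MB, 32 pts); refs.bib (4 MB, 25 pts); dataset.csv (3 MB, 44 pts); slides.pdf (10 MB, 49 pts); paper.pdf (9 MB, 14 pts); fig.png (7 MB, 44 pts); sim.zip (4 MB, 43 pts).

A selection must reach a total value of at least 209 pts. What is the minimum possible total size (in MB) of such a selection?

34

Subsets with value ≥ 209, sorted by total size:
- demo.mov+dataset.csv+slides.pdf+fig.png+sim.zip: size 34, value 212
- refs.bib+dataset.csv+slides.pdf+paper.pdf+fig.png+sim.zip: size 37, value 219
- demo.mov+refs.bib+dataset.csv+slides.pdf+fig.png+sim.zip: size 38, value 237
Minimum size: 34 MB.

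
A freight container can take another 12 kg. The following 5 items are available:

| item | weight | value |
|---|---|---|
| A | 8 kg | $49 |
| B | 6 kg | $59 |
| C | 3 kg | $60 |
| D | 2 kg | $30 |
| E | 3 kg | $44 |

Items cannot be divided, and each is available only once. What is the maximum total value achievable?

$163

This is a 0/1 knapsack; check combinations near the capacity.
- B+C+E: weight 6+3+3=12, value 59+60+44=163
- B+C+D: weight 6+3+2=11, value 59+60+30=149
- C+D+E: weight 3+2+3=8, value 60+30+44=134
- B+D+E: weight 6+2+3=11, value 59+30+44=133
- B+C: weight 6+3=9, value 59+60=119
Best: $163.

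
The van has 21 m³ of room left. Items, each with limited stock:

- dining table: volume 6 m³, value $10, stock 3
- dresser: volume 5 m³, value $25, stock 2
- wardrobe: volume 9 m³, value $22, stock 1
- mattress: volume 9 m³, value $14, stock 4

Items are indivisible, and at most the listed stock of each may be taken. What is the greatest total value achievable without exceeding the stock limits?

$72

Top feasible selections:
- 2×dresser + 1×wardrobe: volume 19, value 72
- 2×dresser + 1×mattress: volume 19, value 64
- 1×dining table + 2×dresser: volume 16, value 60
Best: $72.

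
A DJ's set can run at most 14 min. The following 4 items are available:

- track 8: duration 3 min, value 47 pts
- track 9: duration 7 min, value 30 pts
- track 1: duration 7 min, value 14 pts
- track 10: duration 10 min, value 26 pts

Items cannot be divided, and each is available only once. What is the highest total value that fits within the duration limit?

77 pts

Check high-value combinations within 14 min:
- track 8+track 9: duration 3+7=10, value 47+30=77
- track 8+track 10: duration 3+10=13, value 47+26=73
- track 8+track 1: duration 3+7=10, value 47+14=61
Best: 77 pts.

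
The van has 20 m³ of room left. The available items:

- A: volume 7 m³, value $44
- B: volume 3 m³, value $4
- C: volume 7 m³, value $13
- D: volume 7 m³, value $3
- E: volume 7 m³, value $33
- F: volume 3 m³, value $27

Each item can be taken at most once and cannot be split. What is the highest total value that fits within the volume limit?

$108

Check high-value combinations within 20 m³:
- A+B+E+F: volume 7+3+7+3=20, value 44+4+33+27=108
- A+E+F: volume 7+7+3=17, value 44+33+27=104
- A+B+C+F: volume 7+3+7+3=20, value 44+4+13+27=88
- A+C+F: volume 7+7+3=17, value 44+13+27=84
Best: $108.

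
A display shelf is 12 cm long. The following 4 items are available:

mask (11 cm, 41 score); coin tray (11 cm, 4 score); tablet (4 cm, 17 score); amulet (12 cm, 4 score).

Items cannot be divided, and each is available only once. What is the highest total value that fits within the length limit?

This is a 0/1 knapsack; check combinations near the capacity.
- mask: length 11, value 41
- tablet: length 4, value 17
- coin tray: length 11, value 4
Best: 41 score.

41 score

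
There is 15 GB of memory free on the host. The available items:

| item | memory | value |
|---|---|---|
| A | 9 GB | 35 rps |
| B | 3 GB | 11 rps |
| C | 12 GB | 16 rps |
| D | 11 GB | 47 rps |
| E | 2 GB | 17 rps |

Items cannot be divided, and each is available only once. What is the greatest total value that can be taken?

64 rps

Check high-value combinations within 15 GB:
- D+E: memory 11+2=13, value 47+17=64
- A+B+E: memory 9+3+2=14, value 35+11+17=63
- B+D: memory 3+11=14, value 11+47=58
Best: 64 rps.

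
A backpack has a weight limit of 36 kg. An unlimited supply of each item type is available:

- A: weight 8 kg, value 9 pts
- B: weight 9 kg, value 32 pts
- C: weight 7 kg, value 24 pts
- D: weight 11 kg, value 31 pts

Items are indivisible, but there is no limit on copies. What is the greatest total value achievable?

128 pts

Best value-per-unit is B at 32/9, and filling with it alone uses weight 4×9=36. No mix of the others beats 4×32 = 128.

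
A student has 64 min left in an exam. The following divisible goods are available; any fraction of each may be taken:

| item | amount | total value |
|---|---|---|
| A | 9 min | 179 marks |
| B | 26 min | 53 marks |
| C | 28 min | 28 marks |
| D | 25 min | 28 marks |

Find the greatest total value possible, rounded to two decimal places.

Take in order of value per unit:
- A (179/9 per unit): all 9 → value 179, running total 179.00
- B (53/26 per unit): all 26 → value 53, running total 232.00
- D (28/25 per unit): all 25 → value 28, running total 260.00
- C (28/28 per unit): 4 of 28 → value 4×28/28 = 4.0000, running total 264.00
Total 264.00.

264.00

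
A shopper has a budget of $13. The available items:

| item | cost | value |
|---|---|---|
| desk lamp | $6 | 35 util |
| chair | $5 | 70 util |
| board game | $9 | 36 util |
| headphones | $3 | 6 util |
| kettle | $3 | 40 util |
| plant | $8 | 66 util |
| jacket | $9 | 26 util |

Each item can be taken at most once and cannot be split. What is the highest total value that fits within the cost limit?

This is a 0/1 knapsack; check combinations near the capacity.
- chair+plant: cost 5+8=13, value 70+66=136
- chair+headphones+kettle: cost 5+3+3=11, value 70+6+40=116
- chair+kettle: cost 5+3=8, value 70+40=110
Best: 136 util.

136 util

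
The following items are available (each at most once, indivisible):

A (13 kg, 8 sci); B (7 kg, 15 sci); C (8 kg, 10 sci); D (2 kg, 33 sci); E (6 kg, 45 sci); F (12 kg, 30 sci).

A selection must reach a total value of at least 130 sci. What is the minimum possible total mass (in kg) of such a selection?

Subsets with value ≥ 130, sorted by total mass:
- B+C+D+E+F: mass 35, value 133
- A+B+D+E+F: mass 40, value 131
Minimum mass: 35 kg.

35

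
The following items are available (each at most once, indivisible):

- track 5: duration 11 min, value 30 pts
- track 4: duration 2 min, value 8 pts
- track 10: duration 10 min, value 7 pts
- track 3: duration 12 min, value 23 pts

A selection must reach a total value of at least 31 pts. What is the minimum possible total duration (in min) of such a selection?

13

Subsets with value ≥ 31, sorted by total duration:
- track 5+track 4: duration 13, value 38
- track 4+track 3: duration 14, value 31
Minimum duration: 13 min.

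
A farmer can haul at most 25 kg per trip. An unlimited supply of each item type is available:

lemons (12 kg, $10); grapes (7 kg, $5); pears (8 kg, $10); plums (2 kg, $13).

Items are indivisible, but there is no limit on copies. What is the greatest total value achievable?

$156

Best value-per-unit is plums at 13/2, and filling with it alone uses weight 12×2=24. No mix of the others beats 12×13 = 156.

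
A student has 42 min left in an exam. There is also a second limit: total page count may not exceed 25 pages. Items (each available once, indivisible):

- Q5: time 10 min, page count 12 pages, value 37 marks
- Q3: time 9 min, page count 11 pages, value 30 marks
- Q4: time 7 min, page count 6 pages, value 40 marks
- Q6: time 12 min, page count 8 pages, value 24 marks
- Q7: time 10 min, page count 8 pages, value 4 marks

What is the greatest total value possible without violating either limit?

94 marks

Feasible sets respecting both limits:
- Q3+Q4+Q6: time 28, page count 25, value 94
- Q5+Q4: time 17, page count 18, value 77
- Q3+Q4+Q7: time 26, page count 25, value 74
Best: 94 marks.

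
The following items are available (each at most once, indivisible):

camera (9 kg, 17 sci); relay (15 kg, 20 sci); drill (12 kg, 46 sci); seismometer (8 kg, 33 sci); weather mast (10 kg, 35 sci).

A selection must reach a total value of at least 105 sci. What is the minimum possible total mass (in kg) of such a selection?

30

Subsets with value ≥ 105, sorted by total mass:
- drill+seismometer+weather mast: mass 30, value 114
- camera+drill+seismometer+weather mast: mass 39, value 131
- camera+relay+seismometer+weather mast: mass 42, value 105
Minimum mass: 30 kg.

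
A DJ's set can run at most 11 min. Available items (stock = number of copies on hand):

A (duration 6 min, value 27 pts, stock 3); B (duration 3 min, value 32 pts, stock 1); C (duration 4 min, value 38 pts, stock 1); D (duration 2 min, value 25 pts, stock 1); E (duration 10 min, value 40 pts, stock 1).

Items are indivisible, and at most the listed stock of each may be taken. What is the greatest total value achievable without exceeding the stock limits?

Best selections within duration 11 and stock limits:
- 1×B + 1×C + 1×D: duration 9, value 95
- 1×A + 1×B + 1×D: duration 11, value 84
- 1×B + 1×C: duration 7, value 70
Best: 95 pts.

95 pts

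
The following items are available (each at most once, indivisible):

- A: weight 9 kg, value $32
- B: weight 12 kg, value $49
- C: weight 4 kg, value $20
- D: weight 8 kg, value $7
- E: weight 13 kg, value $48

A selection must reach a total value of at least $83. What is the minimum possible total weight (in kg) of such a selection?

25

Subsets with value ≥ 83, sorted by total weight:
- A+B+C: weight 25, value 101
- B+E: weight 25, value 97
Minimum weight: 25 kg.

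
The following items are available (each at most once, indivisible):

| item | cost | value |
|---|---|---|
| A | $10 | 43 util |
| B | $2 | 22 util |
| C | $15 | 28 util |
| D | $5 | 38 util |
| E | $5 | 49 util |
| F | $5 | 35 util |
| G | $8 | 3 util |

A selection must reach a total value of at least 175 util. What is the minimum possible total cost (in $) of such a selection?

Subsets with value ≥ 175, sorted by total cost:
- A+B+D+E+F: cost 27, value 187
- A+B+D+E+F+G: cost 35, value 190
Minimum cost: 27 $.

27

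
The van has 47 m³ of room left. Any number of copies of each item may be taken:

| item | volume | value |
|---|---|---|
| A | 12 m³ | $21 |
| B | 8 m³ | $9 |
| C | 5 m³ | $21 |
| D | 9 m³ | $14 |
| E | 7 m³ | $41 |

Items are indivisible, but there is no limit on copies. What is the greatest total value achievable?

$267

Best value-per-unit is E at 41/7; filling with it alone gives 6×41 = 246.
Optimal mix: 1×C + 6×E → volume 47, value 267.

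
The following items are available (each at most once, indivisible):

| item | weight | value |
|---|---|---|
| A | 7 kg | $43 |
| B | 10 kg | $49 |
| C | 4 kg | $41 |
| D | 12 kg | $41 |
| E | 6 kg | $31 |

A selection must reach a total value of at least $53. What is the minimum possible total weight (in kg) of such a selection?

10

Subsets with value ≥ 53, sorted by total weight:
- C+E: weight 10, value 72
- A+C: weight 11, value 84
Minimum weight: 10 kg.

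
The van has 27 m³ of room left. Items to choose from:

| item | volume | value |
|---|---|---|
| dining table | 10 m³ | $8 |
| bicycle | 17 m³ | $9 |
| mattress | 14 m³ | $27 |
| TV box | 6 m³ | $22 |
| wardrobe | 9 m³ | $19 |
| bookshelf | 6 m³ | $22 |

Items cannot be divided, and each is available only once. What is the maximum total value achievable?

This is a 0/1 knapsack; check combinations near the capacity.
- mattress+TV box+bookshelf: volume 14+6+6=26, value 27+22+22=71
- TV box+wardrobe+bookshelf: volume 6+9+6=21, value 22+19+22=63
- dining table+TV box+bookshelf: volume 10+6+6=22, value 8+22+22=52
- mattress+TV box: volume 14+6=20, value 27+22=49
Best: $71.

$71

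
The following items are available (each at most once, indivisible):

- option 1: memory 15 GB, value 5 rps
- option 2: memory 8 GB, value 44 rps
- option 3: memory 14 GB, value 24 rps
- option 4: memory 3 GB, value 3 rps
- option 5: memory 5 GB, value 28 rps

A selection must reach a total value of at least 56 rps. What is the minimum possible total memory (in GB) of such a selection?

Subsets with value ≥ 56, sorted by total memory:
- option 2+option 5: memory 13, value 72
- option 2+option 4+option 5: memory 16, value 75
Minimum memory: 13 GB.

13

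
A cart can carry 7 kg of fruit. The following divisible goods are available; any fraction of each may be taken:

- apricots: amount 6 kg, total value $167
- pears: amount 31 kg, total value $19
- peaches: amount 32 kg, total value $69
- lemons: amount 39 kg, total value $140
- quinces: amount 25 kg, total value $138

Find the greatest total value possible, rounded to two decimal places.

172.52

Take in order of value per unit:
- apricots (167/6 per unit): all 6 → value 167, running total 167.00
- quinces (138/25 per unit): 1 of 25 → value 1×138/25 = 5.5200, running total 172.52
Total 172.52.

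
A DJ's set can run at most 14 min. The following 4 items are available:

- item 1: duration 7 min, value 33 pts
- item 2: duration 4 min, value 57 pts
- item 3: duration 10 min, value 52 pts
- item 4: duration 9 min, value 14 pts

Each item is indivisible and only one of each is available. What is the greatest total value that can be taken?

Check high-value combinations within 14 min:
- item 2+item 3: duration 4+10=14, value 57+52=109
- item 1+item 2: duration 7+4=11, value 33+57=90
- item 2+item 4: duration 4+9=13, value 57+14=71
Best: 109 pts.

109 pts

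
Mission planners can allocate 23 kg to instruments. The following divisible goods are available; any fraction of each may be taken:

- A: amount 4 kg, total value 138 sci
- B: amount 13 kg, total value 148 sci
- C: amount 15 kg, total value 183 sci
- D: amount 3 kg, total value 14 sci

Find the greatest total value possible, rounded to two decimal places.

Take in order of value per unit:
- A (138/4 per unit): all 4 → value 138, running total 138.00
- C (183/15 per unit): all 15 → value 183, running total 321.00
- B (148/13 per unit): 4 of 13 → value 4×148/13 = 45.5385, running total 366.54
Total 366.54.

366.54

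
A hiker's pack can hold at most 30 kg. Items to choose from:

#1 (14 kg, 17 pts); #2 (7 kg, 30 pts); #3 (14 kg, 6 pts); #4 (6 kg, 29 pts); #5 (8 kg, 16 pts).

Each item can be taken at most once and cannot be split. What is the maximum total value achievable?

Check high-value combinations within 30 kg:
- #1+#2+#4: weight 14+7+6=27, value 17+30+29=76
- #2+#4+#5: weight 7+6+8=21, value 30+29+16=75
- #2+#3+#4: weight 7+14+6=27, value 30+6+29=65
Best: 76 pts.

76 pts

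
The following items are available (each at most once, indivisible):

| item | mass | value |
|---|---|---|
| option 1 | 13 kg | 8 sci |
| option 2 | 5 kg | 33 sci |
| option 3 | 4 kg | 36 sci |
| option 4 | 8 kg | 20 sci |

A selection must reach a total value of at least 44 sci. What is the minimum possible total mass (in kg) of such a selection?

Subsets with value ≥ 44, sorted by total mass:
- option 2+option 3: mass 9, value 69
- option 3+option 4: mass 12, value 56
- option 2+option 4: mass 13, value 53
Minimum mass: 9 kg.

9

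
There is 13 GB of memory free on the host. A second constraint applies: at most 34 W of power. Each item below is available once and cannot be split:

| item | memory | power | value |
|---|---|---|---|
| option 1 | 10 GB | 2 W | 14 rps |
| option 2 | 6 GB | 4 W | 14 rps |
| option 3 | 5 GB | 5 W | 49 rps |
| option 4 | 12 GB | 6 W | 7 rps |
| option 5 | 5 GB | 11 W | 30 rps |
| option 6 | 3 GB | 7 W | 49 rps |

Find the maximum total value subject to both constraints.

128 rps

Feasible sets respecting both limits:
- option 3+option 5+option 6: memory 13, power 23, value 128
- option 3+option 6: memory 8, power 12, value 98
- option 3+option 5: memory 10, power 16, value 79
Best: 128 rps.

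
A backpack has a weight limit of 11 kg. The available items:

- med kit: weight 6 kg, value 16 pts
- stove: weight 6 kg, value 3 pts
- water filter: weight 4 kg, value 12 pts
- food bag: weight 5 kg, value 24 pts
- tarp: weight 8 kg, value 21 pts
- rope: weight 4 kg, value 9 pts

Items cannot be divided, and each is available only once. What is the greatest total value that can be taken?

40 pts

Check high-value combinations within 11 kg:
- med kit+food bag: weight 6+5=11, value 16+24=40
- water filter+food bag: weight 4+5=9, value 12+24=36
- food bag+rope: weight 5+4=9, value 24+9=33
- med kit+water filter: weight 6+4=10, value 16+12=28
- stove+food bag: weight 6+5=11, value 3+24=27
Best: 40 pts.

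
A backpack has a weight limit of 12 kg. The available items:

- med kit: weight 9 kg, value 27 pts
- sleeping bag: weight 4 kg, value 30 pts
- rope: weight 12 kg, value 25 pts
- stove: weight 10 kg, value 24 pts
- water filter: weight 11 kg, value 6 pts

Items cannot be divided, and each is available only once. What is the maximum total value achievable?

Check high-value combinations within 12 kg:
- sleeping bag: weight 4, value 30
- med kit: weight 9, value 27
- rope: weight 12, value 25
Best: 30 pts.

30 pts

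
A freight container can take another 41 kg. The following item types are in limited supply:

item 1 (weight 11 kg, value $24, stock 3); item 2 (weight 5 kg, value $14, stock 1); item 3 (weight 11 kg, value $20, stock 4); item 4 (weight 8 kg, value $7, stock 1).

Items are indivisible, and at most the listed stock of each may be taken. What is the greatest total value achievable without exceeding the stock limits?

Best selections within weight 41 and stock limits:
- 3×item 1 + 1×item 2: weight 38, value 86
- 2×item 1 + 1×item 2 + 1×item 3: weight 38, value 82
Best: $86.

$86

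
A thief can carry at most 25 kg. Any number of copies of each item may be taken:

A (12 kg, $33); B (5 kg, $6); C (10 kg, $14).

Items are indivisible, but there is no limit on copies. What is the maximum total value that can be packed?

Best value-per-unit is A at 33/12, and filling with it alone uses weight 2×12=24. No mix of the others beats 2×33 = 66.

$66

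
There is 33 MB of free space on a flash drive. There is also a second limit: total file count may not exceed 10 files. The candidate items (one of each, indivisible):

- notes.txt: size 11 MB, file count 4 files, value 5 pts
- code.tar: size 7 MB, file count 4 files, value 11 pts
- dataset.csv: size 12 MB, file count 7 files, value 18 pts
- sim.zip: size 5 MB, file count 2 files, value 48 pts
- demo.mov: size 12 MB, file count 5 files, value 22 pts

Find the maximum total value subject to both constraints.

70 pts

Feasible sets respecting both limits:
- sim.zip+demo.mov: size 17, file count 7, value 70
- dataset.csv+sim.zip: size 17, file count 9, value 66
- notes.txt+code.tar+sim.zip: size 23, file count 10, value 64
Best: 70 pts.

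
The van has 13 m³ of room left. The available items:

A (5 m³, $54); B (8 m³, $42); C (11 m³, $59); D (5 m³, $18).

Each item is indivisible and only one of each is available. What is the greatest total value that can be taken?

Check high-value combinations within 13 m³:
- A+B: volume 5+8=13, value 54+42=96
- A+D: volume 5+5=10, value 54+18=72
- B+D: volume 8+5=13, value 42+18=60
- C: volume 11, value 59
- A: volume 5, value 54
Best: $96.

$96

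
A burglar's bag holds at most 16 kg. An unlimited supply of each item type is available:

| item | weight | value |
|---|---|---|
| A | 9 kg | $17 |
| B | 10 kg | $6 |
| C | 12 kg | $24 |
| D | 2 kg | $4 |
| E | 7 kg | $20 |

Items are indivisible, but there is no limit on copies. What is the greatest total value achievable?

$44

Best value-per-unit is E at 20/7; filling with it alone gives 2×20 = 40.
Optimal mix: 1×D + 2×E → weight 16, value 44.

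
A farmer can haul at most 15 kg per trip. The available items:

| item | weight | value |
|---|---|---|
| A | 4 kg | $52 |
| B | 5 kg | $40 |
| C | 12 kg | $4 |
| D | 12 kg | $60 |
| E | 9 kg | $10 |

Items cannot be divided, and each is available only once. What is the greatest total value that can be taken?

$92

Check high-value combinations within 15 kg:
- A+B: weight 4+5=9, value 52+40=92
- A+E: weight 4+9=13, value 52+10=62
- D: weight 12, value 60
- A: weight 4, value 52
- B+E: weight 5+9=14, value 40+10=50
Best: $92.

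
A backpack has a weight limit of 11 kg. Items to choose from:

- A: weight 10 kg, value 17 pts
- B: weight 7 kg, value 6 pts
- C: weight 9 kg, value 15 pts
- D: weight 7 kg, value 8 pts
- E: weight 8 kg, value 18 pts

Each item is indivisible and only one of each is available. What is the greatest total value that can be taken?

18 pts

Check high-value combinations within 11 kg:
- E: weight 8, value 18
- A: weight 10, value 17
- C: weight 9, value 15
- D: weight 7, value 8
Best: 18 pts.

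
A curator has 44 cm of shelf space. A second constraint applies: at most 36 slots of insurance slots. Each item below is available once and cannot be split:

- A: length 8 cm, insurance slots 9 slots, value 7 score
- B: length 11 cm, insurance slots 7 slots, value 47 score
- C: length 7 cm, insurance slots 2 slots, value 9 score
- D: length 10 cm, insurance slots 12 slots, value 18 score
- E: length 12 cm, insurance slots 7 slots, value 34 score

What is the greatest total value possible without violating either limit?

Feasible sets respecting both limits:
- B+C+D+E: length 40, insurance slots 28, value 108
- A+B+D+E: length 41, insurance slots 35, value 106
- B+D+E: length 33, insurance slots 26, value 99
Best: 108 score.

108 score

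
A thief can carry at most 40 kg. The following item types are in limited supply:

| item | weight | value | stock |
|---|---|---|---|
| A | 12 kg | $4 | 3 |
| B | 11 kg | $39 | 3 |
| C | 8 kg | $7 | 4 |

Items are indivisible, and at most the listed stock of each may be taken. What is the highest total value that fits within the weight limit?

$117

Best selections within weight 40 and stock limits:
- 3×B: weight 33, value 117
- 2×B + 2×C: weight 38, value 92
Best: $117.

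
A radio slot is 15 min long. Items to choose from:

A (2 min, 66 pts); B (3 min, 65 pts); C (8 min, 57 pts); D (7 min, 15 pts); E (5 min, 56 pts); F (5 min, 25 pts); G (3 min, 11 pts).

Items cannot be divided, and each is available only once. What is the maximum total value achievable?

Check high-value combinations within 15 min:
- A+B+E+F: duration 2+3+5+5=15, value 66+65+56+25=212
- A+B+E+G: duration 2+3+5+3=13, value 66+65+56+11=198
- A+B+C: duration 2+3+8=13, value 66+65+57=188
- A+B+E: duration 2+3+5=10, value 66+65+56=187
- A+C+E: duration 2+8+5=15, value 66+57+56=179
Best: 212 pts.

212 pts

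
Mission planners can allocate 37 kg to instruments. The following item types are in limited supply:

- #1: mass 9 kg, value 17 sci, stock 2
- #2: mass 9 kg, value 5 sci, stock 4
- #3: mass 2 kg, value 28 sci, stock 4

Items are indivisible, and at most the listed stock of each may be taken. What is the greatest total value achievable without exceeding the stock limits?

151 sci

Top feasible selections:
- 2×#1 + 1×#2 + 4×#3: mass 35, value 151
- 2×#1 + 4×#3: mass 26, value 146
- 1×#1 + 2×#2 + 4×#3: mass 35, value 139
- 1×#1 + 1×#2 + 4×#3: mass 26, value 134
Best: 151 sci.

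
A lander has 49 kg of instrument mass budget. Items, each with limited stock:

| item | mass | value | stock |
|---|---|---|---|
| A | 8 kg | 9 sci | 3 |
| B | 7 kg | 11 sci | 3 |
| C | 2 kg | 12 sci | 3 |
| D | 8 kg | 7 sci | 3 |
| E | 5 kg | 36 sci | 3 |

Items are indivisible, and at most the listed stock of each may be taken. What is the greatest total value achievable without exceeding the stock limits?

177 sci

Top feasible selections:
- 3×B + 3×C + 3×E: mass 42, value 177
- 1×A + 2×B + 3×C + 3×E: mass 43, value 175
- 1×A + 3×B + 2×C + 3×E: mass 48, value 174
- 2×B + 3×C + 1×D + 3×E: mass 43, value 173
Best: 177 sci.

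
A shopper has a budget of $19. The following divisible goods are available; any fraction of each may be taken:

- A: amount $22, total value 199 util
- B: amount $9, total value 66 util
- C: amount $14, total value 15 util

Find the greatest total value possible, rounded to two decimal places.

171.86

Take in order of value per unit:
- A (199/22 per unit): 19 of 22 → value 19×199/22 = 171.8636, running total 171.86
Total 171.86.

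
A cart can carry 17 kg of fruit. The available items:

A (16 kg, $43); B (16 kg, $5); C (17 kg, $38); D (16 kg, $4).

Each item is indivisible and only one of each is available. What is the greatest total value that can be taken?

This is a 0/1 knapsack; check combinations near the capacity.
- A: weight 16, value 43
- C: weight 17, value 38
- B: weight 16, value 5
- D: weight 16, value 4
Best: $43.

$43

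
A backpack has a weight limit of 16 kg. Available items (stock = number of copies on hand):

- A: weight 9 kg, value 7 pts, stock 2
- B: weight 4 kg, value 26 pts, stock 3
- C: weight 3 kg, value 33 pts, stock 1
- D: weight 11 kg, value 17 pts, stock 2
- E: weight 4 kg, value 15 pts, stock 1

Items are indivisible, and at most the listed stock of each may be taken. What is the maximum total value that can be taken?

Top feasible selections:
- 3×B + 1×C: weight 15, value 111
- 2×B + 1×C + 1×E: weight 15, value 100
- 3×B + 1×E: weight 16, value 93
Best: 111 pts.

111 pts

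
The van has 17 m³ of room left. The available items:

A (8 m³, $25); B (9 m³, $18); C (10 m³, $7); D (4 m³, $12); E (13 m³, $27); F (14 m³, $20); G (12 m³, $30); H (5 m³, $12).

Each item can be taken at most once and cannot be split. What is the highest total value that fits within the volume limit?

Check high-value combinations within 17 m³:
- A+D+H: volume 8+4+5=17, value 25+12+12=49
- A+B: volume 8+9=17, value 25+18=43
- D+G: volume 4+12=16, value 12+30=42
- G+H: volume 12+5=17, value 30+12=42
- D+E: volume 4+13=17, value 12+27=39
Best: $49.

$49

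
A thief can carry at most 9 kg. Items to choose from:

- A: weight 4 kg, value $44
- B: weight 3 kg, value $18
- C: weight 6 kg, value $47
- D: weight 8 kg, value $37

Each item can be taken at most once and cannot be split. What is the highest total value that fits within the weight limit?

$65

This is a 0/1 knapsack; check combinations near the capacity.
- B+C: weight 3+6=9, value 18+47=65
- A+B: weight 4+3=7, value 44+18=62
- C: weight 6, value 47
Best: $65.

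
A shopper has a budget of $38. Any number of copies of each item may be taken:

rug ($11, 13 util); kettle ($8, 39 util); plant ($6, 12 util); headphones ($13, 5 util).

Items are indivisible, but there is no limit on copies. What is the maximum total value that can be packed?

168 util

Best value-per-unit is kettle at 39/8; filling with it alone gives 4×39 = 156.
Optimal mix: 4×kettle + 1×plant → cost 38, value 168.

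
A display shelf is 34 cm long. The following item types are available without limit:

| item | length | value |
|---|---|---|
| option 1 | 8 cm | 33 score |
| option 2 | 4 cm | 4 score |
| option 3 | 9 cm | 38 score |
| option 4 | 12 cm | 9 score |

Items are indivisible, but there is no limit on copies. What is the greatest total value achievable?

142 score

Best value-per-unit is option 3 at 38/9; filling with it alone gives 3×38 = 114.
Optimal mix: 2×option 1 + 2×option 3 → length 34, value 142.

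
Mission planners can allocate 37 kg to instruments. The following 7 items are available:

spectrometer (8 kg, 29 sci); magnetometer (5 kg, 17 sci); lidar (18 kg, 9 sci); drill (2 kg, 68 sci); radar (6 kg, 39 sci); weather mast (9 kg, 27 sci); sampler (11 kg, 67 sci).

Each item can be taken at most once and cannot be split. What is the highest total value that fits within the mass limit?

230 sci

Check high-value combinations within 37 kg:
- spectrometer+drill+radar+weather mast+sampler: mass 8+2+6+9+11=36, value 29+68+39+27+67=230
- spectrometer+magnetometer+drill+radar+sampler: mass 8+5+2+6+11=32, value 29+17+68+39+67=220
- magnetometer+drill+radar+weather mast+sampler: mass 5+2+6+9+11=33, value 17+68+39+27+67=218
- spectrometer+magnetometer+drill+weather mast+sampler: mass 8+5+2+9+11=35, value 29+17+68+27+67=208
Best: 230 sci.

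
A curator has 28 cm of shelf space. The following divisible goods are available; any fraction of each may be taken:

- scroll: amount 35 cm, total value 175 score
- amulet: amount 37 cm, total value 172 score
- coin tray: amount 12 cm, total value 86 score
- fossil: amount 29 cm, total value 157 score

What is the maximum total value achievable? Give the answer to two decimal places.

Take in order of value per unit:
- coin tray (86/12 per unit): all 12 → value 86, running total 86.00
- fossil (157/29 per unit): 16 of 29 → value 16×157/29 = 86.6207, running total 172.62
Total 172.62.

172.62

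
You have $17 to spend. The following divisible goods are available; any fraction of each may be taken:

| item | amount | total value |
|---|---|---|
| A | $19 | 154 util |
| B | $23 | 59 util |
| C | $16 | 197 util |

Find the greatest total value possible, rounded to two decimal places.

Take in order of value per unit:
- C (197/16 per unit): all 16 → value 197, running total 197.00
- A (154/19 per unit): 1 of 19 → value 1×154/19 = 8.1053, running total 205.11
Total 205.11.

205.11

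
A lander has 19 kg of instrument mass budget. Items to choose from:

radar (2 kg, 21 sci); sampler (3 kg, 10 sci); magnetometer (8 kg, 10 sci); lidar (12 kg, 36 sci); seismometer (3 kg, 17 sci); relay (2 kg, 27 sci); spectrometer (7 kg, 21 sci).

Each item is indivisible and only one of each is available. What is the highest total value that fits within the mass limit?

101 sci

This is a 0/1 knapsack; check combinations near the capacity.
- radar+lidar+seismometer+relay: mass 2+12+3+2=19, value 21+36+17+27=101
- radar+sampler+seismometer+relay+spectrometer: mass 2+3+3+2+7=17, value 21+10+17+27+21=96
- radar+sampler+lidar+relay: mass 2+3+12+2=19, value 21+10+36+27=94
- radar+seismometer+relay+spectrometer: mass 2+3+2+7=14, value 21+17+27+21=86
Best: 101 sci.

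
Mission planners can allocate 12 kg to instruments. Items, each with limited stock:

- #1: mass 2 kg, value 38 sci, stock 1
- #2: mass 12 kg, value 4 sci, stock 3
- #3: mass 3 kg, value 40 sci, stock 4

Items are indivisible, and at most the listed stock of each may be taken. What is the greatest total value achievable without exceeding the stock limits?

Best selections within mass 12 and stock limits:
- 4×#3: mass 12, value 160
- 1×#1 + 3×#3: mass 11, value 158
- 3×#3: mass 9, value 120
- 1×#1 + 2×#3: mass 8, value 118
Best: 160 sci.

160 sci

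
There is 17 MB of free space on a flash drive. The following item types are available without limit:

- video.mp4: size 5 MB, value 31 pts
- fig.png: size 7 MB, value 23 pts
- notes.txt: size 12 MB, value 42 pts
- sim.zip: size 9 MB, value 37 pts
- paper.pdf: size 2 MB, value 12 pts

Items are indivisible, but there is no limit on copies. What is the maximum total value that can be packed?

105 pts

Best value-per-unit is video.mp4 at 31/5; filling with it alone gives 3×31 = 93.
Optimal mix: 3×video.mp4 + 1×paper.pdf → size 17, value 105.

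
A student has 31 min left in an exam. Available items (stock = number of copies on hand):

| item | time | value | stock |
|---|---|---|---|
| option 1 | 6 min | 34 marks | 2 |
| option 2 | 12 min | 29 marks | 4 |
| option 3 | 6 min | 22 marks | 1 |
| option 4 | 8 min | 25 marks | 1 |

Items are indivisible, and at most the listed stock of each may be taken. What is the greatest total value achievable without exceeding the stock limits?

119 marks

Top feasible selections:
- 2×option 1 + 1×option 2 + 1×option 3: time 30, value 119
- 2×option 1 + 1×option 3 + 1×option 4: time 26, value 115
- 2×option 1 + 1×option 2: time 24, value 97
- 2×option 1 + 1×option 4: time 20, value 93
Best: 119 marks.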